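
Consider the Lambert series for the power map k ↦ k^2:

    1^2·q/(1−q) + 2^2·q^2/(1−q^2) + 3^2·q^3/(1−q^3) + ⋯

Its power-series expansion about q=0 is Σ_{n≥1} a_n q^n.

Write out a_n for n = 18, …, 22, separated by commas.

455, 362, 546, 500, 610

[q^18] f(18)=324,f(9)=81,f(6)=36,f(3)=9,f(2)=4,f(1)=1 ⇒ 455
[q^19] f(19)=361,f(1)=1 ⇒ 362
n=20: 1·20 2·10 4·5 5·4 10·2 20·1  f→[1+4+16+25+100+400]=546
[q^21] f(1)=1,f(3)=9,f(7)=49,f(21)=441 ⇒ 500
n=22: 22·1 11·2 2·11 1·22  f→[484+121+4+1]=610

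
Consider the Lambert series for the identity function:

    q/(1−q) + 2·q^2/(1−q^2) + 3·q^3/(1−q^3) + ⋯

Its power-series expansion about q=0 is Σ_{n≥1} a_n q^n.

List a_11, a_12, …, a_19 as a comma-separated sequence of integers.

12, 28, 14, 24, 24, 31, 18, 39, 20

[q^11] f(11)=11,f(1)=1 ⇒ 12
d|12:{1,2,3,4,6,12}  Σf=1+2+3+4+6+12=28
n=13: 1·13 13·1  f→[1+13]=14
d|14:{1,2,7,14}  Σf=1+2+7+14=24
d|15:{1,3,5,15}  Σf=1+3+5+15=24
[q^16] f(1)=1,f(2)=2,f(4)=4,f(8)=8,f(16)=16 ⇒ 31
d|17:{17,1}  Σf=17+1=18
d|18:{18,9,6,3,2,1}  Σf=18+9+6+3+2+1=39
n=19: 1·19 19·1  f→[1+19]=20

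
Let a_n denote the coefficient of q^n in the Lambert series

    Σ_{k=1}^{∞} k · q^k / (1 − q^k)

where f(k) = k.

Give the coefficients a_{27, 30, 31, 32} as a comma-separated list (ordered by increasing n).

40, 72, 32, 63

d|27:{1,3,9,27}  Σf=1+3+9+27=40
[q^30] f(30)=30,f(15)=15,f(10)=10,f(6)=6,f(5)=5,f(3)=3,f(2)=2,f(1)=1 ⇒ 72
q^31  k|31↦f(k): 31:31 1:1  a_31=32
d|32:{32,16,8,4,2,1}  Σf=32+16+8+4+2+1=63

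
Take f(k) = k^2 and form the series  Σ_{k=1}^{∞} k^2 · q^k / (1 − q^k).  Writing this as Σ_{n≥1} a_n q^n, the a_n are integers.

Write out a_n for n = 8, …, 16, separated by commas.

d|8:{8,4,2,1}  Σf=64+16+4+1=85
[q^9] f(1)=1,f(3)=9,f(9)=81 ⇒ 91
[q^10] f(10)=100,f(5)=25,f(2)=4,f(1)=1 ⇒ 130
[q^11] f(1)=1,f(11)=121 ⇒ 122
d|12:{1,2,3,4,6,12}  Σf=1+4+9+16+36+144=210
d|13:{1,13}  Σf=1+169=170
[q^14] f(14)=196,f(7)=49,f(2)=4,f(1)=1 ⇒ 250
q^15  k|15↦f(k): 1:1 3:9 5:25 15:225  a_15=260
d|16:{1,2,4,8,16}  Σf=1+4+16+64+256=341

85, 91, 130, 122, 210, 170, 250, 260, 341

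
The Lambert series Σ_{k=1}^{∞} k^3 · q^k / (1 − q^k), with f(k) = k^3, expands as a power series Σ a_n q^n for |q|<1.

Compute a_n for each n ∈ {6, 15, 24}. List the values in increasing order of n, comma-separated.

d|6:{6,3,2,1}  Σf=216+27+8+1=252
q^15  k|15↦f(k): 15:3375 5:125 3:27 1:1  a_15=3528
n=24: 1·24 2·12 3·8 4·6 6·4 8·3 12·2 24·1  f→[1+8+27+64+216+512+1728+13824]=16380

252, 3528, 16380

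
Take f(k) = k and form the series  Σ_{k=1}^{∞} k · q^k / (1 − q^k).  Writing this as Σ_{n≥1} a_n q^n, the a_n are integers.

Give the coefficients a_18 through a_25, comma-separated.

39, 20, 42, 32, 36, 24, 60, 31

[q^18] f(18)=18,f(9)=9,f(6)=6,f(3)=3,f(2)=2,f(1)=1 ⇒ 39
n=19: 19·1 1·19  f→[19+1]=20
n=20: 1·20 2·10 4·5 5·4 10·2 20·1  f→[1+2+4+5+10+20]=42
d|21:{1,3,7,21}  Σf=1+3+7+21=32
[q^22] f(22)=22,f(11)=11,f(2)=2,f(1)=1 ⇒ 36
n=23: 1·23 23·1  f→[1+23]=24
[q^24] f(24)=24,f(12)=12,f(8)=8,f(6)=6,f(4)=4,f(3)=3,f(2)=2,f(1)=1 ⇒ 60
n=25: 1·25 5·5 25·1  f→[1+5+25]=31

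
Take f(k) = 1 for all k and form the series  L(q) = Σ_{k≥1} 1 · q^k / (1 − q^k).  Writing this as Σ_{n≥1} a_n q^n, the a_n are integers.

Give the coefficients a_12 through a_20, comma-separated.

6, 2, 4, 4, 5, 2, 6, 2, 6

q^12  k|12↦f(k): 1:1 2:1 3:1 4:1 6:1 12:1  a_12=6
q^13  k|13↦f(k): 1:1 13:1  a_13=2
q^14  k|14↦f(k): 14:1 7:1 2:1 1:1  a_14=4
d|15:{15,5,3,1}  Σf=1+1+1+1=4
n=16: 1·16 2·8 4·4 8·2 16·1  f→[1+1+1+1+1]=5
n=17: 1·17 17·1  f→[1+1]=2
q^18  k|18↦f(k): 1:1 2:1 3:1 6:1 9:1 18:1  a_18=6
[q^19] f(19)=1,f(1)=1 ⇒ 2
d|20:{1,2,4,5,10,20}  Σf=1+1+1+1+1+1=6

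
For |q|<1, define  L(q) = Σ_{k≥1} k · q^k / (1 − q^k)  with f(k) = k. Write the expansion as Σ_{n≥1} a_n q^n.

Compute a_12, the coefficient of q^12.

n=12: 12·1 6·2 4·3 3·4 2·6 1·12  f→[12+6+4+3+2+1]=28

a_12 = 28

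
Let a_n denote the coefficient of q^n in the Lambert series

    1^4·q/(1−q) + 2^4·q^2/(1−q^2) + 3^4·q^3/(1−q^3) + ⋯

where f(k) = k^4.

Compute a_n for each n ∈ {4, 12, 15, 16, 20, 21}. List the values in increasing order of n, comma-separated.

273, 22386, 51332, 69905, 170898, 196964

d|4:{1,2,4}  Σf=1+16+256=273
n=12: 12·1 6·2 4·3 3·4 2·6 1·12  f→[20736+1296+256+81+16+1]=22386
n=15: 15·1 5·3 3·5 1·15  f→[50625+625+81+1]=51332
[q^16] f(1)=1,f(2)=16,f(4)=256,f(8)=4096,f(16)=65536 ⇒ 69905
n=20: 1·20 2·10 4·5 5·4 10·2 20·1  f→[1+16+256+625+10000+160000]=170898
d|21:{1,3,7,21}  Σf=1+81+2401+194481=196964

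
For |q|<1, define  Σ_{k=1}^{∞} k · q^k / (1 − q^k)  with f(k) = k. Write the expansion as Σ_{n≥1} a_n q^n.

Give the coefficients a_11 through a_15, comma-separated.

12, 28, 14, 24, 24

d|11:{1,11}  Σf=1+11=12
d|12:{12,6,4,3,2,1}  Σf=12+6+4+3+2+1=28
q^13  k|13↦f(k): 13:13 1:1  a_13=14
q^14  k|14↦f(k): 14:14 7:7 2:2 1:1  a_14=24
q^15  k|15↦f(k): 1:1 3:3 5:5 15:15  a_15=24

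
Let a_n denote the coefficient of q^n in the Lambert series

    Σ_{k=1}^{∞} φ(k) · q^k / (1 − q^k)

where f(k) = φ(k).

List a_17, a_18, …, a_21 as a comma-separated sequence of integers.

[q^17] φ(17)=16,φ(1)=1 ⇒ 17
[q^18] φ(1)=1,φ(2)=1,φ(3)=2,φ(6)=2,φ(9)=6,φ(18)=6 ⇒ 18
d|19:{19,1}  Σφ=18+1=19
[q^20] φ(1)=1,φ(2)=1,φ(4)=2,φ(5)=4,φ(10)=4,φ(20)=8 ⇒ 20
n=21: 21·1 7·3 3·7 1·21  φ→[12+6+2+1]=21

17, 18, 19, 20, 21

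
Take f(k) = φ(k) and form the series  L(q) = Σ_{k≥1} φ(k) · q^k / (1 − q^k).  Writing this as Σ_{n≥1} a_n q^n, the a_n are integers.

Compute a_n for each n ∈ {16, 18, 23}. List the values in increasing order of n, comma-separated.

d|16:{16,8,4,2,1}  Σφ=8+4+2+1+1=16
d|18:{1,2,3,6,9,18}  Σφ=1+1+2+2+6+6=18
q^23  k|23↦φ(k): 1:1 23:22  a_23=23

16, 18, 23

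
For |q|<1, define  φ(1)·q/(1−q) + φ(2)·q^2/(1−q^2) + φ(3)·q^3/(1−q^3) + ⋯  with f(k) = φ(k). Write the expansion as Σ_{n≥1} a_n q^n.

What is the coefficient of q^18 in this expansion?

q^18  k|18↦φ(k): 18:6 9:6 6:2 3:2 2:1 1:1  a_18=18

a_18 = 18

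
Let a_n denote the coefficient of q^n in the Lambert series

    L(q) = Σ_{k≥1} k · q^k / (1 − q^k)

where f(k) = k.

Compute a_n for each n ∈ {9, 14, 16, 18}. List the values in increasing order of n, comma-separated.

13, 24, 31, 39

n=9: 9·1 3·3 1·9  f→[9+3+1]=13
[q^14] f(14)=14,f(7)=7,f(2)=2,f(1)=1 ⇒ 24
d|16:{16,8,4,2,1}  Σf=16+8+4+2+1=31
q^18  k|18↦f(k): 18:18 9:9 6:6 3:3 2:2 1:1  a_18=39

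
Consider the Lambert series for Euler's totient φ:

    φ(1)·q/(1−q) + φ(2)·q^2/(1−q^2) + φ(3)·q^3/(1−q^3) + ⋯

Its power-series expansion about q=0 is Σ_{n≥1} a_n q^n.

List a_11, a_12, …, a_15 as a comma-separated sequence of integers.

n=11: 1·11 11·1  φ→[1+10]=11
q^12  k|12↦φ(k): 1:1 2:1 3:2 4:2 6:2 12:4  a_12=12
n=13: 1·13 13·1  φ→[1+12]=13
q^14  k|14↦φ(k): 1:1 2:1 7:6 14:6  a_14=14
[q^15] φ(15)=8,φ(5)=4,φ(3)=2,φ(1)=1 ⇒ 15

11, 12, 13, 14, 15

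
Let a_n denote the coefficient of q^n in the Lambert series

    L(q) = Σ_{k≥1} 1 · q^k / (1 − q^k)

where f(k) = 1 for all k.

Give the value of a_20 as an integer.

a_20 = 6

d|20:{1,2,4,5,10,20}  Σf=1+1+1+1+1+1=6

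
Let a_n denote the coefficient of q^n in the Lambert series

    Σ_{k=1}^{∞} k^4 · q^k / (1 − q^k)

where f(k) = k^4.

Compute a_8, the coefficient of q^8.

a_8 = 4369

[q^8] f(1)=1,f(2)=16,f(4)=256,f(8)=4096 ⇒ 4369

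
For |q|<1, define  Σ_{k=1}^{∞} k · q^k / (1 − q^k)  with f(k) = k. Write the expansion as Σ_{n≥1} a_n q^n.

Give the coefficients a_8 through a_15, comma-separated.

15, 13, 18, 12, 28, 14, 24, 24

q^8  k|8↦f(k): 1:1 2:2 4:4 8:8  a_8=15
q^9  k|9↦f(k): 9:9 3:3 1:1  a_9=13
n=10: 10·1 5·2 2·5 1·10  f→[10+5+2+1]=18
[q^11] f(1)=1,f(11)=11 ⇒ 12
n=12: 1·12 2·6 3·4 4·3 6·2 12·1  f→[1+2+3+4+6+12]=28
q^13  k|13↦f(k): 13:13 1:1  a_13=14
[q^14] f(14)=14,f(7)=7,f(2)=2,f(1)=1 ⇒ 24
[q^15] f(15)=15,f(5)=5,f(3)=3,f(1)=1 ⇒ 24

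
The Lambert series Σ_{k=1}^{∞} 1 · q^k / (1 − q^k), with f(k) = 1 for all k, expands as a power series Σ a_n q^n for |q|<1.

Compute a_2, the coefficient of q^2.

a_2 = 2

[q^2] f(2)=1,f(1)=1 ⇒ 2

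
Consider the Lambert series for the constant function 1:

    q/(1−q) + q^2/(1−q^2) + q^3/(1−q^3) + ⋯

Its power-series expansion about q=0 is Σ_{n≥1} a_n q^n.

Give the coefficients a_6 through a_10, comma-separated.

4, 2, 4, 3, 4

d|6:{6,3,2,1}  Σf=1+1+1+1=4
[q^7] f(1)=1,f(7)=1 ⇒ 2
[q^8] f(8)=1,f(4)=1,f(2)=1,f(1)=1 ⇒ 4
q^9  k|9↦f(k): 9:1 3:1 1:1  a_9=3
[q^10] f(10)=1,f(5)=1,f(2)=1,f(1)=1 ⇒ 4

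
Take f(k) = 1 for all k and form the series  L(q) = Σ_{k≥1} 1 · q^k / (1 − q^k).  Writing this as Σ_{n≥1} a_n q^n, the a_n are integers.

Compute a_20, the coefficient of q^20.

d|20:{1,2,4,5,10,20}  Σf=1+1+1+1+1+1=6

a_20 = 6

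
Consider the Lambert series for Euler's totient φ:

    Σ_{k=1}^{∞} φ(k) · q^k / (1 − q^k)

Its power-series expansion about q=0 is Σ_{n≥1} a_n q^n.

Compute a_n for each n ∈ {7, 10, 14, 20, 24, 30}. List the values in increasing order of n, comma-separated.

q^7  k|7↦φ(k): 1:1 7:6  a_7=7
d|10:{10,5,2,1}  Σφ=4+4+1+1=10
q^14  k|14↦φ(k): 14:6 7:6 2:1 1:1  a_14=14
d|20:{1,2,4,5,10,20}  Σφ=1+1+2+4+4+8=20
n=24: 1·24 2·12 3·8 4·6 6·4 8·3 12·2 24·1  φ→[1+1+2+2+2+4+4+8]=24
d|30:{30,15,10,6,5,3,2,1}  Σφ=8+8+4+2+4+2+1+1=30

7, 10, 14, 20, 24, 30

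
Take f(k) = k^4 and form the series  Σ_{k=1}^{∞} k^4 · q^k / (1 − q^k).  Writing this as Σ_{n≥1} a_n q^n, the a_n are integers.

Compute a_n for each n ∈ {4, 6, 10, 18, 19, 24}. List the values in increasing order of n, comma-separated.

[q^4] f(4)=256,f(2)=16,f(1)=1 ⇒ 273
n=6: 6·1 3·2 2·3 1·6  f→[1296+81+16+1]=1394
[q^10] f(10)=10000,f(5)=625,f(2)=16,f(1)=1 ⇒ 10642
d|18:{1,2,3,6,9,18}  Σf=1+16+81+1296+6561+104976=112931
q^19  k|19↦f(k): 19:130321 1:1  a_19=130322
d|24:{1,2,3,4,6,8,12,24}  Σf=1+16+81+256+1296+4096+20736+331776=358258

273, 1394, 10642, 112931, 130322, 358258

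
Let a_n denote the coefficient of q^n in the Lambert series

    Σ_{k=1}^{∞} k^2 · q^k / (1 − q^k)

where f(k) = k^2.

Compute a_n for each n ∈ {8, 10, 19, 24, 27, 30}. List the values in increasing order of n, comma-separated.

85, 130, 362, 850, 820, 1300

q^8  k|8↦f(k): 8:64 4:16 2:4 1:1  a_8=85
n=10: 1·10 2·5 5·2 10·1  f→[1+4+25+100]=130
q^19  k|19↦f(k): 19:361 1:1  a_19=362
q^24  k|24↦f(k): 24:576 12:144 8:64 6:36 4:16 3:9 2:4 1:1  a_24=850
n=27: 27·1 9·3 3·9 1·27  f→[729+81+9+1]=820
[q^30] f(30)=900,f(15)=225,f(10)=100,f(6)=36,f(5)=25,f(3)=9,f(2)=4,f(1)=1 ⇒ 1300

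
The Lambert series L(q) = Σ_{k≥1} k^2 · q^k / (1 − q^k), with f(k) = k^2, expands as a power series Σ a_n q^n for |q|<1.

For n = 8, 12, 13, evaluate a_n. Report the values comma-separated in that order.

85, 210, 170

n=8: 1·8 2·4 4·2 8·1  f→[1+4+16+64]=85
q^12  k|12↦f(k): 1:1 2:4 3:9 4:16 6:36 12:144  a_12=210
d|13:{1,13}  Σf=1+169=170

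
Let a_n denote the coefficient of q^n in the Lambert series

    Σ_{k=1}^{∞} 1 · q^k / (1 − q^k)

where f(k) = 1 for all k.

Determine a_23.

d|23:{1,23}  Σf=1+1=2

a_23 = 2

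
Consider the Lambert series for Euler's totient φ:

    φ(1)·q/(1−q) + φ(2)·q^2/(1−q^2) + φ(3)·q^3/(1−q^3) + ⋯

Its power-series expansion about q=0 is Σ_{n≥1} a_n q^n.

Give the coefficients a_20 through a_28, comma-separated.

[q^20] φ(1)=1,φ(2)=1,φ(4)=2,φ(5)=4,φ(10)=4,φ(20)=8 ⇒ 20
[q^21] φ(21)=12,φ(7)=6,φ(3)=2,φ(1)=1 ⇒ 21
d|22:{1,2,11,22}  Σφ=1+1+10+10=22
[q^23] φ(23)=22,φ(1)=1 ⇒ 23
n=24: 24·1 12·2 8·3 6·4 4·6 3·8 2·12 1·24  φ→[8+4+4+2+2+2+1+1]=24
[q^25] φ(1)=1,φ(5)=4,φ(25)=20 ⇒ 25
n=26: 26·1 13·2 2·13 1·26  φ→[12+12+1+1]=26
n=27: 27·1 9·3 3·9 1·27  φ→[18+6+2+1]=27
n=28: 28·1 14·2 7·4 4·7 2·14 1·28  φ→[12+6+6+2+1+1]=28

20, 21, 22, 23, 24, 25, 26, 27, 28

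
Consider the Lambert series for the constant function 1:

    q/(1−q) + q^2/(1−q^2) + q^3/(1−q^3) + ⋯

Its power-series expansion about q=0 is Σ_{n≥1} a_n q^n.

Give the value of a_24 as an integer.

a_24 = 8

d|24:{24,12,8,6,4,3,2,1}  Σf=1+1+1+1+1+1+1+1=8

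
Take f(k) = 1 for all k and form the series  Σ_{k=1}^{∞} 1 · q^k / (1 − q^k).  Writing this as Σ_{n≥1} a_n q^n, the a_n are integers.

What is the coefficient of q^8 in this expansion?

a_8 = 4

d|8:{1,2,4,8}  Σf=1+1+1+1=4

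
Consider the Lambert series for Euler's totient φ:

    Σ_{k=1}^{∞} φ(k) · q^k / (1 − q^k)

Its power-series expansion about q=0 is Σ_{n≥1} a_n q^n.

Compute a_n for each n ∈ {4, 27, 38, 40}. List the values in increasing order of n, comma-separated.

[q^4] φ(1)=1,φ(2)=1,φ(4)=2 ⇒ 4
n=27: 27·1 9·3 3·9 1·27  φ→[18+6+2+1]=27
d|38:{1,2,19,38}  Σφ=1+1+18+18=38
d|40:{1,2,4,5,8,10,20,40}  Σφ=1+1+2+4+4+4+8+16=40

4, 27, 38, 40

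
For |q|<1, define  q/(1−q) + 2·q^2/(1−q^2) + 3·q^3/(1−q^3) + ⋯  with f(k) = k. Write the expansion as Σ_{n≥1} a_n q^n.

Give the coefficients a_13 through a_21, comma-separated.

14, 24, 24, 31, 18, 39, 20, 42, 32

n=13: 1·13 13·1  f→[1+13]=14
n=14: 1·14 2·7 7·2 14·1  f→[1+2+7+14]=24
n=15: 1·15 3·5 5·3 15·1  f→[1+3+5+15]=24
d|16:{1,2,4,8,16}  Σf=1+2+4+8+16=31
q^17  k|17↦f(k): 1:1 17:17  a_17=18
n=18: 18·1 9·2 6·3 3·6 2·9 1·18  f→[18+9+6+3+2+1]=39
q^19  k|19↦f(k): 1:1 19:19  a_19=20
[q^20] f(20)=20,f(10)=10,f(5)=5,f(4)=4,f(2)=2,f(1)=1 ⇒ 42
d|21:{1,3,7,21}  Σf=1+3+7+21=32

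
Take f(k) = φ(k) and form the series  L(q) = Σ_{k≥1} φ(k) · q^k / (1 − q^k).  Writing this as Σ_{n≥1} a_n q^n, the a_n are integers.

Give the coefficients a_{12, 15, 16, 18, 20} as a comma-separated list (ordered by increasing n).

q^12  k|12↦φ(k): 12:4 6:2 4:2 3:2 2:1 1:1  a_12=12
d|15:{1,3,5,15}  Σφ=1+2+4+8=15
q^16  k|16↦φ(k): 16:8 8:4 4:2 2:1 1:1  a_16=16
[q^18] φ(1)=1,φ(2)=1,φ(3)=2,φ(6)=2,φ(9)=6,φ(18)=6 ⇒ 18
d|20:{1,2,4,5,10,20}  Σφ=1+1+2+4+4+8=20

12, 15, 16, 18, 20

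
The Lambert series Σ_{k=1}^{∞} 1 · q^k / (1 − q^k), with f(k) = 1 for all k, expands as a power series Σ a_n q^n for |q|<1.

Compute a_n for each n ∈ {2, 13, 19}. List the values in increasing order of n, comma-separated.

2, 2, 2

d|2:{2,1}  Σf=1+1=2
n=13: 13·1 1·13  f→[1+1]=2
d|19:{1,19}  Σf=1+1=2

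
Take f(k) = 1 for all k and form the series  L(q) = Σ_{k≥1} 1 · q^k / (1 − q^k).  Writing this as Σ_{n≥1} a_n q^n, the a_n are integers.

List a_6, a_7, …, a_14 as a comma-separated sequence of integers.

d|6:{6,3,2,1}  Σf=1+1+1+1=4
[q^7] f(7)=1,f(1)=1 ⇒ 2
n=8: 8·1 4·2 2·4 1·8  f→[1+1+1+1]=4
n=9: 1·9 3·3 9·1  f→[1+1+1]=3
[q^10] f(1)=1,f(2)=1,f(5)=1,f(10)=1 ⇒ 4
[q^11] f(1)=1,f(11)=1 ⇒ 2
q^12  k|12↦f(k): 1:1 2:1 3:1 4:1 6:1 12:1  a_12=6
d|13:{13,1}  Σf=1+1=2
d|14:{1,2,7,14}  Σf=1+1+1+1=4

4, 2, 4, 3, 4, 2, 6, 2, 4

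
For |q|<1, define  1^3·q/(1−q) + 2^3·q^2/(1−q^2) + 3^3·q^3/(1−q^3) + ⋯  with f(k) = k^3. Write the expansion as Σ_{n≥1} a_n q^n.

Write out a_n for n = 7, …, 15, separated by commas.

344, 585, 757, 1134, 1332, 2044, 2198, 3096, 3528

[q^7] f(1)=1,f(7)=343 ⇒ 344
d|8:{1,2,4,8}  Σf=1+8+64+512=585
n=9: 1·9 3·3 9·1  f→[1+27+729]=757
q^10  k|10↦f(k): 1:1 2:8 5:125 10:1000  a_10=1134
n=11: 1·11 11·1  f→[1+1331]=1332
n=12: 1·12 2·6 3·4 4·3 6·2 12·1  f→[1+8+27+64+216+1728]=2044
q^13  k|13↦f(k): 13:2197 1:1  a_13=2198
d|14:{14,7,2,1}  Σf=2744+343+8+1=3096
q^15  k|15↦f(k): 1:1 3:27 5:125 15:3375  a_15=3528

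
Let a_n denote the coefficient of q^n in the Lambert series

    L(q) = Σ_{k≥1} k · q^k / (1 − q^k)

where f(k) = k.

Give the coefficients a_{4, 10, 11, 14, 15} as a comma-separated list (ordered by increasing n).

7, 18, 12, 24, 24

[q^4] f(4)=4,f(2)=2,f(1)=1 ⇒ 7
d|10:{10,5,2,1}  Σf=10+5+2+1=18
d|11:{1,11}  Σf=1+11=12
d|14:{1,2,7,14}  Σf=1+2+7+14=24
[q^15] f(15)=15,f(5)=5,f(3)=3,f(1)=1 ⇒ 24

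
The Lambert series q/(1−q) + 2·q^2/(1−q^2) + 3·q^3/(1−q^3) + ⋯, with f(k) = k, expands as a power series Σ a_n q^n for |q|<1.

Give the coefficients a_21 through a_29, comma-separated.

32, 36, 24, 60, 31, 42, 40, 56, 30

n=21: 21·1 7·3 3·7 1·21  f→[21+7+3+1]=32
n=22: 22·1 11·2 2·11 1·22  f→[22+11+2+1]=36
q^23  k|23↦f(k): 23:23 1:1  a_23=24
[q^24] f(24)=24,f(12)=12,f(8)=8,f(6)=6,f(4)=4,f(3)=3,f(2)=2,f(1)=1 ⇒ 60
d|25:{1,5,25}  Σf=1+5+25=31
n=26: 1·26 2·13 13·2 26·1  f→[1+2+13+26]=42
[q^27] f(27)=27,f(9)=9,f(3)=3,f(1)=1 ⇒ 40
[q^28] f(1)=1,f(2)=2,f(4)=4,f(7)=7,f(14)=14,f(28)=28 ⇒ 56
q^29  k|29↦f(k): 1:1 29:29  a_29=30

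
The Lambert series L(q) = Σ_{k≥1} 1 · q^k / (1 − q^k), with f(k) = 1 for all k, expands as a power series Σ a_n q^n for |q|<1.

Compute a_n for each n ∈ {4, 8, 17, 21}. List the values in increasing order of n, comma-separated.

q^4  k|4↦f(k): 1:1 2:1 4:1  a_4=3
[q^8] f(1)=1,f(2)=1,f(4)=1,f(8)=1 ⇒ 4
[q^17] f(17)=1,f(1)=1 ⇒ 2
[q^21] f(21)=1,f(7)=1,f(3)=1,f(1)=1 ⇒ 4

3, 4, 2, 4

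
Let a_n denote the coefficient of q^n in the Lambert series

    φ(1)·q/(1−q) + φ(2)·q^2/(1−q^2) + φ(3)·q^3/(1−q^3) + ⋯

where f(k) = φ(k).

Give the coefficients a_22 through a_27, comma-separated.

n=22: 22·1 11·2 2·11 1·22  φ→[10+10+1+1]=22
[q^23] φ(1)=1,φ(23)=22 ⇒ 23
n=24: 24·1 12·2 8·3 6·4 4·6 3·8 2·12 1·24  φ→[8+4+4+2+2+2+1+1]=24
n=25: 25·1 5·5 1·25  φ→[20+4+1]=25
d|26:{26,13,2,1}  Σφ=12+12+1+1=26
n=27: 1·27 3·9 9·3 27·1  φ→[1+2+6+18]=27

22, 23, 24, 25, 26, 27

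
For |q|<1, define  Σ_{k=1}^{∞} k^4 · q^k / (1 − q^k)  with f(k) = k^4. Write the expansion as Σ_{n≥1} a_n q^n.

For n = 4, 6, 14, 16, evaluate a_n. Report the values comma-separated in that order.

d|4:{1,2,4}  Σf=1+16+256=273
q^6  k|6↦f(k): 6:1296 3:81 2:16 1:1  a_6=1394
d|14:{1,2,7,14}  Σf=1+16+2401+38416=40834
d|16:{1,2,4,8,16}  Σf=1+16+256+4096+65536=69905

273, 1394, 40834, 69905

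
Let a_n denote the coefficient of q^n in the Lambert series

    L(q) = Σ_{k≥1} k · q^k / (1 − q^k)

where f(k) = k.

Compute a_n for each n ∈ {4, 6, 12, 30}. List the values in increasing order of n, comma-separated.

7, 12, 28, 72

n=4: 4·1 2·2 1·4  f→[4+2+1]=7
d|6:{1,2,3,6}  Σf=1+2+3+6=12
n=12: 1·12 2·6 3·4 4·3 6·2 12·1  f→[1+2+3+4+6+12]=28
[q^30] f(30)=30,f(15)=15,f(10)=10,f(6)=6,f(5)=5,f(3)=3,f(2)=2,f(1)=1 ⇒ 72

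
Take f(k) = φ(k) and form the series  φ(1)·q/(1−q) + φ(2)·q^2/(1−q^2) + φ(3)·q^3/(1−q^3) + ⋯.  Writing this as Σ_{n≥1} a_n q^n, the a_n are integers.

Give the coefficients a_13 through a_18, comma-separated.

[q^13] φ(13)=12,φ(1)=1 ⇒ 13
q^14  k|14↦φ(k): 14:6 7:6 2:1 1:1  a_14=14
d|15:{15,5,3,1}  Σφ=8+4+2+1=15
n=16: 16·1 8·2 4·4 2·8 1·16  φ→[8+4+2+1+1]=16
n=17: 1·17 17·1  φ→[1+16]=17
q^18  k|18↦φ(k): 18:6 9:6 6:2 3:2 2:1 1:1  a_18=18

13, 14, 15, 16, 17, 18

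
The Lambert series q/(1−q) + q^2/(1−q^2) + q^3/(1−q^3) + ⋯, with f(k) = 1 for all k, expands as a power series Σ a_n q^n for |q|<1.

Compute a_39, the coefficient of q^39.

n=39: 39·1 13·3 3·13 1·39  f→[1+1+1+1]=4

a_39 = 4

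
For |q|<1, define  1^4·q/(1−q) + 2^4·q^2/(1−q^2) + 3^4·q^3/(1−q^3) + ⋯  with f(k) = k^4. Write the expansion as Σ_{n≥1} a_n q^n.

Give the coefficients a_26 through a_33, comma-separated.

485554, 538084, 655746, 707282, 872644, 923522, 1118481, 1200644

q^26  k|26↦f(k): 26:456976 13:28561 2:16 1:1  a_26=485554
d|27:{27,9,3,1}  Σf=531441+6561+81+1=538084
d|28:{28,14,7,4,2,1}  Σf=614656+38416+2401+256+16+1=655746
q^29  k|29↦f(k): 1:1 29:707281  a_29=707282
d|30:{1,2,3,5,6,10,15,30}  Σf=1+16+81+625+1296+10000+50625+810000=872644
q^31  k|31↦f(k): 1:1 31:923521  a_31=923522
d|32:{1,2,4,8,16,32}  Σf=1+16+256+4096+65536+1048576=1118481
[q^33] f(1)=1,f(3)=81,f(11)=14641,f(33)=1185921 ⇒ 1200644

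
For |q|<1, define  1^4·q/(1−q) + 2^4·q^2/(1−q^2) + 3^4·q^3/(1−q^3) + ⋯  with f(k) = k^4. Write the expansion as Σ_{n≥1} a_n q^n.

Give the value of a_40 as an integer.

d|40:{1,2,4,5,8,10,20,40}  Σf=1+16+256+625+4096+10000+160000+2560000=2734994

a_40 = 2734994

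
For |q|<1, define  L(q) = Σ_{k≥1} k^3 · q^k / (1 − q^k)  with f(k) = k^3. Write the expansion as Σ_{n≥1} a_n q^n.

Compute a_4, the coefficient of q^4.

n=4: 1·4 2·2 4·1  f→[1+8+64]=73

a_4 = 73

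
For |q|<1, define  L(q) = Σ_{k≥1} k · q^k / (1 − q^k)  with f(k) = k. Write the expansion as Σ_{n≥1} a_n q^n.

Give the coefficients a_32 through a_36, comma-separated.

[q^32] f(1)=1,f(2)=2,f(4)=4,f(8)=8,f(16)=16,f(32)=32 ⇒ 63
[q^33] f(33)=33,f(11)=11,f(3)=3,f(1)=1 ⇒ 48
q^34  k|34↦f(k): 34:34 17:17 2:2 1:1  a_34=54
[q^35] f(1)=1,f(5)=5,f(7)=7,f(35)=35 ⇒ 48
n=36: 36·1 18·2 12·3 9·4 6·6 4·9 3·12 2·18 1·36  f→[36+18+12+9+6+4+3+2+1]=91

63, 48, 54, 48, 91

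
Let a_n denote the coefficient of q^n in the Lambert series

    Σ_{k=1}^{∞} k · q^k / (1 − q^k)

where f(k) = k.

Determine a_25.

n=25: 1·25 5·5 25·1  f→[1+5+25]=31

a_25 = 31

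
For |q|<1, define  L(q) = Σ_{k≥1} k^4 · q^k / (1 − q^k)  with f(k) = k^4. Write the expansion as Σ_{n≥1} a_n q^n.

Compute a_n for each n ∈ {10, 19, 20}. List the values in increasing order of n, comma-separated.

q^10  k|10↦f(k): 1:1 2:16 5:625 10:10000  a_10=10642
n=19: 1·19 19·1  f→[1+130321]=130322
n=20: 20·1 10·2 5·4 4·5 2·10 1·20  f→[160000+10000+625+256+16+1]=170898

10642, 130322, 170898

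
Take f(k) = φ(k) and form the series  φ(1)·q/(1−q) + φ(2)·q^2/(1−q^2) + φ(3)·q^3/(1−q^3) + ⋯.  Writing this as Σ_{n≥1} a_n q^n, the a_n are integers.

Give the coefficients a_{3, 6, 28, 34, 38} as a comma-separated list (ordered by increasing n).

[q^3] φ(1)=1,φ(3)=2 ⇒ 3
n=6: 1·6 2·3 3·2 6·1  φ→[1+1+2+2]=6
n=28: 1·28 2·14 4·7 7·4 14·2 28·1  φ→[1+1+2+6+6+12]=28
d|34:{34,17,2,1}  Σφ=16+16+1+1=34
[q^38] φ(38)=18,φ(19)=18,φ(2)=1,φ(1)=1 ⇒ 38

3, 6, 28, 34, 38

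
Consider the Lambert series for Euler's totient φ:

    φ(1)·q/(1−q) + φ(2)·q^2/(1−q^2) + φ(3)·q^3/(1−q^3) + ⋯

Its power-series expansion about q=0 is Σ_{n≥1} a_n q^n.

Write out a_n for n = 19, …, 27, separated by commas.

[q^19] φ(19)=18,φ(1)=1 ⇒ 19
n=20: 1·20 2·10 4·5 5·4 10·2 20·1  φ→[1+1+2+4+4+8]=20
[q^21] φ(1)=1,φ(3)=2,φ(7)=6,φ(21)=12 ⇒ 21
[q^22] φ(22)=10,φ(11)=10,φ(2)=1,φ(1)=1 ⇒ 22
d|23:{23,1}  Σφ=22+1=23
[q^24] φ(1)=1,φ(2)=1,φ(3)=2,φ(4)=2,φ(6)=2,φ(8)=4,φ(12)=4,φ(24)=8 ⇒ 24
n=25: 1·25 5·5 25·1  φ→[1+4+20]=25
q^26  k|26↦φ(k): 1:1 2:1 13:12 26:12  a_26=26
q^27  k|27↦φ(k): 1:1 3:2 9:6 27:18  a_27=27

19, 20, 21, 22, 23, 24, 25, 26, 27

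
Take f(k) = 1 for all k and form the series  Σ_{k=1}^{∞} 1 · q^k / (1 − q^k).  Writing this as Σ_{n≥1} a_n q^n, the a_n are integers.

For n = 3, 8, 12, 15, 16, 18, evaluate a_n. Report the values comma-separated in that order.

[q^3] f(1)=1,f(3)=1 ⇒ 2
n=8: 8·1 4·2 2·4 1·8  f→[1+1+1+1]=4
d|12:{1,2,3,4,6,12}  Σf=1+1+1+1+1+1=6
[q^15] f(1)=1,f(3)=1,f(5)=1,f(15)=1 ⇒ 4
q^16  k|16↦f(k): 16:1 8:1 4:1 2:1 1:1  a_16=5
n=18: 18·1 9·2 6·3 3·6 2·9 1·18  f→[1+1+1+1+1+1]=6

2, 4, 6, 4, 5, 6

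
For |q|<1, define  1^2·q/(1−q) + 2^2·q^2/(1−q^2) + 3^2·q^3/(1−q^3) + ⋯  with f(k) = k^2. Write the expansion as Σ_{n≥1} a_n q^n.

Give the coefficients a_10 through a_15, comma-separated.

130, 122, 210, 170, 250, 260

d|10:{1,2,5,10}  Σf=1+4+25+100=130
d|11:{11,1}  Σf=121+1=122
n=12: 1·12 2·6 3·4 4·3 6·2 12·1  f→[1+4+9+16+36+144]=210
n=13: 1·13 13·1  f→[1+169]=170
q^14  k|14↦f(k): 14:196 7:49 2:4 1:1  a_14=250
d|15:{1,3,5,15}  Σf=1+9+25+225=260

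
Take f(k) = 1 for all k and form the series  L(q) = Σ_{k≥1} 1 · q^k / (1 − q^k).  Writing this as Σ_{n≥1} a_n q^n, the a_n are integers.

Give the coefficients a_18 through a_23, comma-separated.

6, 2, 6, 4, 4, 2

d|18:{18,9,6,3,2,1}  Σf=1+1+1+1+1+1=6
d|19:{1,19}  Σf=1+1=2
n=20: 1·20 2·10 4·5 5·4 10·2 20·1  f→[1+1+1+1+1+1]=6
[q^21] f(1)=1,f(3)=1,f(7)=1,f(21)=1 ⇒ 4
n=22: 22·1 11·2 2·11 1·22  f→[1+1+1+1]=4
n=23: 1·23 23·1  f→[1+1]=2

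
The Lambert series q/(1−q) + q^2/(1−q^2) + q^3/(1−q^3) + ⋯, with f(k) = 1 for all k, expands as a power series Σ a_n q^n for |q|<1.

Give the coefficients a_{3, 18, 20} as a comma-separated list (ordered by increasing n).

2, 6, 6

[q^3] f(1)=1,f(3)=1 ⇒ 2
d|18:{18,9,6,3,2,1}  Σf=1+1+1+1+1+1=6
n=20: 20·1 10·2 5·4 4·5 2·10 1·20  f→[1+1+1+1+1+1]=6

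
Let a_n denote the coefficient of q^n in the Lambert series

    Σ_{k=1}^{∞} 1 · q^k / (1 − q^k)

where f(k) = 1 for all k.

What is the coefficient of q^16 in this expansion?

d|16:{16,8,4,2,1}  Σf=1+1+1+1+1=5

a_16 = 5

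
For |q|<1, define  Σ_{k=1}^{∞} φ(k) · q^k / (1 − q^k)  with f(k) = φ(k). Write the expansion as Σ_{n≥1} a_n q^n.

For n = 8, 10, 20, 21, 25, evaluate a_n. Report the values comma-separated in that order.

n=8: 1·8 2·4 4·2 8·1  φ→[1+1+2+4]=8
q^10  k|10↦φ(k): 10:4 5:4 2:1 1:1  a_10=10
q^20  k|20↦φ(k): 20:8 10:4 5:4 4:2 2:1 1:1  a_20=20
d|21:{1,3,7,21}  Σφ=1+2+6+12=21
n=25: 25·1 5·5 1·25  φ→[20+4+1]=25

8, 10, 20, 21, 25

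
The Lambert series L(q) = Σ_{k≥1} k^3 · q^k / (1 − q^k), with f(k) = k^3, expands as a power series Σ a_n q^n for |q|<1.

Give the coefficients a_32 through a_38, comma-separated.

37449, 37296, 44226, 43344, 55261, 50654, 61740

q^32  k|32↦f(k): 1:1 2:8 4:64 8:512 16:4096 32:32768  a_32=37449
[q^33] f(1)=1,f(3)=27,f(11)=1331,f(33)=35937 ⇒ 37296
d|34:{34,17,2,1}  Σf=39304+4913+8+1=44226
[q^35] f(35)=42875,f(7)=343,f(5)=125,f(1)=1 ⇒ 43344
d|36:{36,18,12,9,6,4,3,2,1}  Σf=46656+5832+1728+729+216+64+27+8+1=55261
q^37  k|37↦f(k): 1:1 37:50653  a_37=50654
[q^38] f(38)=54872,f(19)=6859,f(2)=8,f(1)=1 ⇒ 61740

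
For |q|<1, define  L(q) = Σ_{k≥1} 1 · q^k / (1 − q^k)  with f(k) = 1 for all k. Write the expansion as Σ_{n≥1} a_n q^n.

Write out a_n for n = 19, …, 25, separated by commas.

2, 6, 4, 4, 2, 8, 3

d|19:{1,19}  Σf=1+1=2
[q^20] f(20)=1,f(10)=1,f(5)=1,f(4)=1,f(2)=1,f(1)=1 ⇒ 6
q^21  k|21↦f(k): 21:1 7:1 3:1 1:1  a_21=4
[q^22] f(22)=1,f(11)=1,f(2)=1,f(1)=1 ⇒ 4
q^23  k|23↦f(k): 1:1 23:1  a_23=2
d|24:{1,2,3,4,6,8,12,24}  Σf=1+1+1+1+1+1+1+1=8
n=25: 25·1 5·5 1·25  f→[1+1+1]=3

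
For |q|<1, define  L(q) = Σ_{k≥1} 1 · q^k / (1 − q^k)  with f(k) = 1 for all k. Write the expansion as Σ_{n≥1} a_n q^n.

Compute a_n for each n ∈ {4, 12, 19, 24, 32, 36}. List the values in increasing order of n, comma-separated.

3, 6, 2, 8, 6, 9

q^4  k|4↦f(k): 4:1 2:1 1:1  a_4=3
d|12:{1,2,3,4,6,12}  Σf=1+1+1+1+1+1=6
q^19  k|19↦f(k): 19:1 1:1  a_19=2
[q^24] f(1)=1,f(2)=1,f(3)=1,f(4)=1,f(6)=1,f(8)=1,f(12)=1,f(24)=1 ⇒ 8
n=32: 1·32 2·16 4·8 8·4 16·2 32·1  f→[1+1+1+1+1+1]=6
q^36  k|36↦f(k): 1:1 2:1 3:1 4:1 6:1 9:1 12:1 18:1 36:1  a_36=9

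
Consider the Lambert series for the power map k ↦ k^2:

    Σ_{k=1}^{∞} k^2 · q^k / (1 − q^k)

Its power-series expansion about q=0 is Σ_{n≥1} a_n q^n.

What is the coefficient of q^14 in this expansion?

n=14: 1·14 2·7 7·2 14·1  f→[1+4+49+196]=250

a_14 = 250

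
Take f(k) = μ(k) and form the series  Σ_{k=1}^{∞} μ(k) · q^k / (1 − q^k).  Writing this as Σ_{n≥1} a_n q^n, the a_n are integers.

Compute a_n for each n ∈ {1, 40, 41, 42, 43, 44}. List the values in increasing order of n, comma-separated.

q^1  k|1↦μ(k): 1:1  a_1=1
d|40:{1,2,4,5,8,10,20,40}  Σμ=1+(-1)+0+(-1)+0+1+0+0=0
q^41  k|41↦μ(k): 41:-1 1:1  a_41=0
[q^42] μ(1)=1,μ(2)=-1,μ(3)=-1,μ(6)=1,μ(7)=-1,μ(14)=1,μ(21)=1,μ(42)=-1 ⇒ 0
d|43:{43,1}  Σμ=(-1)+1=0
d|44:{44,22,11,4,2,1}  Σμ=0+1+(-1)+0+(-1)+1=0

1, 0, 0, 0, 0, 0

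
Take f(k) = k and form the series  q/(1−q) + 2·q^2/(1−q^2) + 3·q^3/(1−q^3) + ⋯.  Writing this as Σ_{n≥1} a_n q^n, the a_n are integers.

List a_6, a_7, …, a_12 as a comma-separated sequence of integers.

12, 8, 15, 13, 18, 12, 28

n=6: 6·1 3·2 2·3 1·6  f→[6+3+2+1]=12
q^7  k|7↦f(k): 1:1 7:7  a_7=8
q^8  k|8↦f(k): 1:1 2:2 4:4 8:8  a_8=15
q^9  k|9↦f(k): 9:9 3:3 1:1  a_9=13
[q^10] f(10)=10,f(5)=5,f(2)=2,f(1)=1 ⇒ 18
q^11  k|11↦f(k): 1:1 11:11  a_11=12
d|12:{12,6,4,3,2,1}  Σf=12+6+4+3+2+1=28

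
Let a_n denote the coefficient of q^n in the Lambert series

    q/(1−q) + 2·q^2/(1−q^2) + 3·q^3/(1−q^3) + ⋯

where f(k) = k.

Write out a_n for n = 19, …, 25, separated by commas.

20, 42, 32, 36, 24, 60, 31

q^19  k|19↦f(k): 1:1 19:19  a_19=20
q^20  k|20↦f(k): 20:20 10:10 5:5 4:4 2:2 1:1  a_20=42
q^21  k|21↦f(k): 1:1 3:3 7:7 21:21  a_21=32
d|22:{22,11,2,1}  Σf=22+11+2+1=36
n=23: 1·23 23·1  f→[1+23]=24
n=24: 24·1 12·2 8·3 6·4 4·6 3·8 2·12 1·24  f→[24+12+8+6+4+3+2+1]=60
q^25  k|25↦f(k): 25:25 5:5 1:1  a_25=31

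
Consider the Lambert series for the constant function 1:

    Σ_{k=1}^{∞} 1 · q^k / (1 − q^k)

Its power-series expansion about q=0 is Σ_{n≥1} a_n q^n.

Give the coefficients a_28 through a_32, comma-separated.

6, 2, 8, 2, 6

n=28: 1·28 2·14 4·7 7·4 14·2 28·1  f→[1+1+1+1+1+1]=6
[q^29] f(29)=1,f(1)=1 ⇒ 2
n=30: 1·30 2·15 3·10 5·6 6·5 10·3 15·2 30·1  f→[1+1+1+1+1+1+1+1]=8
n=31: 31·1 1·31  f→[1+1]=2
[q^32] f(1)=1,f(2)=1,f(4)=1,f(8)=1,f(16)=1,f(32)=1 ⇒ 6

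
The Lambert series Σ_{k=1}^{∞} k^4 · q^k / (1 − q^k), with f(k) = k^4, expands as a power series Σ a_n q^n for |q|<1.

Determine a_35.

d|35:{35,7,5,1}  Σf=1500625+2401+625+1=1503652

a_35 = 1503652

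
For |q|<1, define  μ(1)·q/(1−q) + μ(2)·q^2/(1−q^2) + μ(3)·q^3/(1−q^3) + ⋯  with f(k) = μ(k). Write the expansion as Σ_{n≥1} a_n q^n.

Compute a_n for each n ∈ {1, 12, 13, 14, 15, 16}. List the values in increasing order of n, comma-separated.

q^1  k|1↦μ(k): 1:1  a_1=1
q^12  k|12↦μ(k): 1:1 2:-1 3:-1 4:0 6:1 12:0  a_12=0
[q^13] μ(1)=1,μ(13)=-1 ⇒ 0
n=14: 1·14 2·7 7·2 14·1  μ→[1+(-1)+(-1)+1]=0
[q^15] μ(15)=1,μ(5)=-1,μ(3)=-1,μ(1)=1 ⇒ 0
q^16  k|16↦μ(k): 16:0 8:0 4:0 2:-1 1:1  a_16=0

1, 0, 0, 0, 0, 0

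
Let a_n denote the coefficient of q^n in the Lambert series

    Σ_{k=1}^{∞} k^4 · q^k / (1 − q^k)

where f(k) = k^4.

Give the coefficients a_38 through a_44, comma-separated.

[q^38] f(1)=1,f(2)=16,f(19)=130321,f(38)=2085136 ⇒ 2215474
d|39:{39,13,3,1}  Σf=2313441+28561+81+1=2342084
q^40  k|40↦f(k): 1:1 2:16 4:256 5:625 8:4096 10:10000 20:160000 40:2560000  a_40=2734994
d|41:{1,41}  Σf=1+2825761=2825762
n=42: 1·42 2·21 3·14 6·7 7·6 14·3 21·2 42·1  f→[1+16+81+1296+2401+38416+194481+3111696]=3348388
n=43: 1·43 43·1  f→[1+3418801]=3418802
[q^44] f(44)=3748096,f(22)=234256,f(11)=14641,f(4)=256,f(2)=16,f(1)=1 ⇒ 3997266

2215474, 2342084, 2734994, 2825762, 3348388, 3418802, 3997266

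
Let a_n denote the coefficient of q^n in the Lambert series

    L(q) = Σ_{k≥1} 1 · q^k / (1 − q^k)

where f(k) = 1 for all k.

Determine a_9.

d|9:{1,3,9}  Σf=1+1+1=3

a_9 = 3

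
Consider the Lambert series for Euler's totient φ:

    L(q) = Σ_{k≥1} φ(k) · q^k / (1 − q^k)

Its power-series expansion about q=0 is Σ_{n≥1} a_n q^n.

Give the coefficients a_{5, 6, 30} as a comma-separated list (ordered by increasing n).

[q^5] φ(1)=1,φ(5)=4 ⇒ 5
[q^6] φ(6)=2,φ(3)=2,φ(2)=1,φ(1)=1 ⇒ 6
n=30: 30·1 15·2 10·3 6·5 5·6 3·10 2·15 1·30  φ→[8+8+4+2+4+2+1+1]=30

5, 6, 30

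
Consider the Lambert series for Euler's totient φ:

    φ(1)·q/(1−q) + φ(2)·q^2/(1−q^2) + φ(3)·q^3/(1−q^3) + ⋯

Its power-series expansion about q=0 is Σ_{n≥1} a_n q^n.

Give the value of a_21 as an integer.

q^21  k|21↦φ(k): 1:1 3:2 7:6 21:12  a_21=21

a_21 = 21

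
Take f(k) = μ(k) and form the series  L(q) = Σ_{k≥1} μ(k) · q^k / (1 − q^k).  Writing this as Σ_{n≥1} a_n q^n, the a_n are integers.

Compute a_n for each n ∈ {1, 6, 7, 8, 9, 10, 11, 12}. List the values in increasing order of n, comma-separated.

1, 0, 0, 0, 0, 0, 0, 0

q^1  k|1↦μ(k): 1:1  a_1=1
[q^6] μ(6)=1,μ(3)=-1,μ(2)=-1,μ(1)=1 ⇒ 0
d|7:{7,1}  Σμ=(-1)+1=0
[q^8] μ(8)=0,μ(4)=0,μ(2)=-1,μ(1)=1 ⇒ 0
[q^9] μ(9)=0,μ(3)=-1,μ(1)=1 ⇒ 0
d|10:{1,2,5,10}  Σμ=1+(-1)+(-1)+1=0
n=11: 11·1 1·11  μ→[(-1)+1]=0
[q^12] μ(1)=1,μ(2)=-1,μ(3)=-1,μ(4)=0,μ(6)=1,μ(12)=0 ⇒ 0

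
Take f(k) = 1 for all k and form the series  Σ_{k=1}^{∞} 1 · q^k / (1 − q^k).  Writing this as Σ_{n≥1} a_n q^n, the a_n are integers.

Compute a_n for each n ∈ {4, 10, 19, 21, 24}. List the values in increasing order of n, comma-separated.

3, 4, 2, 4, 8

[q^4] f(1)=1,f(2)=1,f(4)=1 ⇒ 3
d|10:{10,5,2,1}  Σf=1+1+1+1=4
q^19  k|19↦f(k): 19:1 1:1  a_19=2
n=21: 1·21 3·7 7·3 21·1  f→[1+1+1+1]=4
q^24  k|24↦f(k): 1:1 2:1 3:1 4:1 6:1 8:1 12:1 24:1  a_24=8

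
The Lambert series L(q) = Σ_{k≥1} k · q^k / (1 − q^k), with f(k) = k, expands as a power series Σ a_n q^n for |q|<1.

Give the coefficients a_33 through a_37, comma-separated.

48, 54, 48, 91, 38

q^33  k|33↦f(k): 33:33 11:11 3:3 1:1  a_33=48
[q^34] f(1)=1,f(2)=2,f(17)=17,f(34)=34 ⇒ 54
[q^35] f(1)=1,f(5)=5,f(7)=7,f(35)=35 ⇒ 48
n=36: 1·36 2·18 3·12 4·9 6·6 9·4 12·3 18·2 36·1  f→[1+2+3+4+6+9+12+18+36]=91
n=37: 1·37 37·1  f→[1+37]=38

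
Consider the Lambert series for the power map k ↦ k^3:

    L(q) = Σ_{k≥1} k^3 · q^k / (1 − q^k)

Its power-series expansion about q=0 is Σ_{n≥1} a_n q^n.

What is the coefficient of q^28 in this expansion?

a_28 = 25112

n=28: 1·28 2·14 4·7 7·4 14·2 28·1  f→[1+8+64+343+2744+21952]=25112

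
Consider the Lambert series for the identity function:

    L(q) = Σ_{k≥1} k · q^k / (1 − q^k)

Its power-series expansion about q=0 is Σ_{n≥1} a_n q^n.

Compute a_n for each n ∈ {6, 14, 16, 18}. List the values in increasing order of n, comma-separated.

q^6  k|6↦f(k): 6:6 3:3 2:2 1:1  a_6=12
[q^14] f(1)=1,f(2)=2,f(7)=7,f(14)=14 ⇒ 24
q^16  k|16↦f(k): 16:16 8:8 4:4 2:2 1:1  a_16=31
n=18: 18·1 9·2 6·3 3·6 2·9 1·18  f→[18+9+6+3+2+1]=39

12, 24, 31, 39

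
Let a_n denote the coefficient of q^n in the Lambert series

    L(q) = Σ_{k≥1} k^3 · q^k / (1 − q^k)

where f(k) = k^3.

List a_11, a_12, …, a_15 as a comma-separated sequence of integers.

1332, 2044, 2198, 3096, 3528

q^11  k|11↦f(k): 11:1331 1:1  a_11=1332
q^12  k|12↦f(k): 12:1728 6:216 4:64 3:27 2:8 1:1  a_12=2044
q^13  k|13↦f(k): 13:2197 1:1  a_13=2198
q^14  k|14↦f(k): 14:2744 7:343 2:8 1:1  a_14=3096
[q^15] f(15)=3375,f(5)=125,f(3)=27,f(1)=1 ⇒ 3528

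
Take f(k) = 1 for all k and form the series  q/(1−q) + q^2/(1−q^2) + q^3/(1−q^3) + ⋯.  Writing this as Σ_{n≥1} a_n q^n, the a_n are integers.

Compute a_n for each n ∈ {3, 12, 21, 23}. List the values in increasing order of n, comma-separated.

[q^3] f(1)=1,f(3)=1 ⇒ 2
[q^12] f(1)=1,f(2)=1,f(3)=1,f(4)=1,f(6)=1,f(12)=1 ⇒ 6
q^21  k|21↦f(k): 1:1 3:1 7:1 21:1  a_21=4
q^23  k|23↦f(k): 23:1 1:1  a_23=2

2, 6, 4, 2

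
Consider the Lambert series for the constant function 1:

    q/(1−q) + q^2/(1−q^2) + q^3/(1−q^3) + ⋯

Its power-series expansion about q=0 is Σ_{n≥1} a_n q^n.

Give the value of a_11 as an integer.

a_11 = 2

q^11  k|11↦f(k): 11:1 1:1  a_11=2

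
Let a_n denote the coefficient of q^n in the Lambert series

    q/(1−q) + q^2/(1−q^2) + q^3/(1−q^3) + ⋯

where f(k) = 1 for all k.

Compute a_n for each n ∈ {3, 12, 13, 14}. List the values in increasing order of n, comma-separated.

q^3  k|3↦f(k): 3:1 1:1  a_3=2
[q^12] f(1)=1,f(2)=1,f(3)=1,f(4)=1,f(6)=1,f(12)=1 ⇒ 6
d|13:{1,13}  Σf=1+1=2
q^14  k|14↦f(k): 1:1 2:1 7:1 14:1  a_14=4

2, 6, 2, 4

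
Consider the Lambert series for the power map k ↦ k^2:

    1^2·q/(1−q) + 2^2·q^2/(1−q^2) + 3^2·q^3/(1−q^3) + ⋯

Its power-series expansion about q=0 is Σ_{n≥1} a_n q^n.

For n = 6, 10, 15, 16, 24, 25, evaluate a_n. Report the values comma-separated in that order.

50, 130, 260, 341, 850, 651

[q^6] f(1)=1,f(2)=4,f(3)=9,f(6)=36 ⇒ 50
[q^10] f(1)=1,f(2)=4,f(5)=25,f(10)=100 ⇒ 130
q^15  k|15↦f(k): 1:1 3:9 5:25 15:225  a_15=260
q^16  k|16↦f(k): 16:256 8:64 4:16 2:4 1:1  a_16=341
d|24:{1,2,3,4,6,8,12,24}  Σf=1+4+9+16+36+64+144+576=850
d|25:{1,5,25}  Σf=1+25+625=651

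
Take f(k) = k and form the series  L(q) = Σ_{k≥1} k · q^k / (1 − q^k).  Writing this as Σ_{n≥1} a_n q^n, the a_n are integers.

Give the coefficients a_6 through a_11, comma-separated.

12, 8, 15, 13, 18, 12

d|6:{1,2,3,6}  Σf=1+2+3+6=12
q^7  k|7↦f(k): 7:7 1:1  a_7=8
d|8:{8,4,2,1}  Σf=8+4+2+1=15
[q^9] f(1)=1,f(3)=3,f(9)=9 ⇒ 13
n=10: 1·10 2·5 5·2 10·1  f→[1+2+5+10]=18
q^11  k|11↦f(k): 1:1 11:11  a_11=12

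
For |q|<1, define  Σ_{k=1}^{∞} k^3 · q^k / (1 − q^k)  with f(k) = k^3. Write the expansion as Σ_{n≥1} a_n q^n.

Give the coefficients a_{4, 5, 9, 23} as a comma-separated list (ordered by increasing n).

73, 126, 757, 12168

n=4: 4·1 2·2 1·4  f→[64+8+1]=73
n=5: 5·1 1·5  f→[125+1]=126
n=9: 9·1 3·3 1·9  f→[729+27+1]=757
q^23  k|23↦f(k): 23:12167 1:1  a_23=12168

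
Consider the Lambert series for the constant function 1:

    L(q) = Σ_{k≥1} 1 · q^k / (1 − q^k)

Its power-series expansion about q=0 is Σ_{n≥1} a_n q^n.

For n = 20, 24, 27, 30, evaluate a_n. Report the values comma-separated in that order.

6, 8, 4, 8

q^20  k|20↦f(k): 1:1 2:1 4:1 5:1 10:1 20:1  a_20=6
n=24: 24·1 12·2 8·3 6·4 4·6 3·8 2·12 1·24  f→[1+1+1+1+1+1+1+1]=8
q^27  k|27↦f(k): 1:1 3:1 9:1 27:1  a_27=4
d|30:{30,15,10,6,5,3,2,1}  Σf=1+1+1+1+1+1+1+1=8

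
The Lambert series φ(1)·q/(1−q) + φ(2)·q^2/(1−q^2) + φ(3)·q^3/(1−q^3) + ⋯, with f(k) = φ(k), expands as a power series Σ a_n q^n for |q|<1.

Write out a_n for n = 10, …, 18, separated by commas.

[q^10] φ(10)=4,φ(5)=4,φ(2)=1,φ(1)=1 ⇒ 10
n=11: 1·11 11·1  φ→[1+10]=11
q^12  k|12↦φ(k): 12:4 6:2 4:2 3:2 2:1 1:1  a_12=12
q^13  k|13↦φ(k): 1:1 13:12  a_13=13
n=14: 1·14 2·7 7·2 14·1  φ→[1+1+6+6]=14
q^15  k|15↦φ(k): 1:1 3:2 5:4 15:8  a_15=15
n=16: 16·1 8·2 4·4 2·8 1·16  φ→[8+4+2+1+1]=16
q^17  k|17↦φ(k): 1:1 17:16  a_17=17
d|18:{1,2,3,6,9,18}  Σφ=1+1+2+2+6+6=18

10, 11, 12, 13, 14, 15, 16, 17, 18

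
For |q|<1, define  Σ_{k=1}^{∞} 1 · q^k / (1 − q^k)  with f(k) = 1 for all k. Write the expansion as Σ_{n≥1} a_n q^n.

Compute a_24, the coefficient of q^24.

d|24:{1,2,3,4,6,8,12,24}  Σf=1+1+1+1+1+1+1+1=8

a_24 = 8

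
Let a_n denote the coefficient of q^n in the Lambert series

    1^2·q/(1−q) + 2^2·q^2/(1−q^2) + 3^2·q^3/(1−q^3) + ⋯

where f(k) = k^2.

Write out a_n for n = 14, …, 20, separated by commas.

q^14  k|14↦f(k): 14:196 7:49 2:4 1:1  a_14=250
d|15:{15,5,3,1}  Σf=225+25+9+1=260
q^16  k|16↦f(k): 1:1 2:4 4:16 8:64 16:256  a_16=341
d|17:{1,17}  Σf=1+289=290
[q^18] f(1)=1,f(2)=4,f(3)=9,f(6)=36,f(9)=81,f(18)=324 ⇒ 455
q^19  k|19↦f(k): 1:1 19:361  a_19=362
n=20: 1·20 2·10 4·5 5·4 10·2 20·1  f→[1+4+16+25+100+400]=546

250, 260, 341, 290, 455, 362, 546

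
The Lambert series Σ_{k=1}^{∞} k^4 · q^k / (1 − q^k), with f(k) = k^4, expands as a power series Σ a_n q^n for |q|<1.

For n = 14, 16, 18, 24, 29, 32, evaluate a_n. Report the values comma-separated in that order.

d|14:{1,2,7,14}  Σf=1+16+2401+38416=40834
n=16: 16·1 8·2 4·4 2·8 1·16  f→[65536+4096+256+16+1]=69905
d|18:{1,2,3,6,9,18}  Σf=1+16+81+1296+6561+104976=112931
d|24:{1,2,3,4,6,8,12,24}  Σf=1+16+81+256+1296+4096+20736+331776=358258
n=29: 1·29 29·1  f→[1+707281]=707282
[q^32] f(1)=1,f(2)=16,f(4)=256,f(8)=4096,f(16)=65536,f(32)=1048576 ⇒ 1118481

40834, 69905, 112931, 358258, 707282, 1118481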